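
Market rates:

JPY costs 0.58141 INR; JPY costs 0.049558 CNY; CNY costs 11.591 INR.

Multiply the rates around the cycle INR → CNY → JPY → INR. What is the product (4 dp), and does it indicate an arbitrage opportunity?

Around INR → CNY → JPY → INR: 1 ÷ 11.591 ÷ 0.049558 × 0.58141 = 1.012157
Product > 1; profitable direction is INR → CNY → JPY → INR.

1.0122 (arbitrage exists)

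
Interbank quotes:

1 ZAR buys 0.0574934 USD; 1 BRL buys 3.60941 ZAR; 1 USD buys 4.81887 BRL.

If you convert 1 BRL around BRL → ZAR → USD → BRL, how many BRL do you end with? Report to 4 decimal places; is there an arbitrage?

Around BRL → ZAR → USD → BRL: 1 × 3.60941 × 0.0574934 × 4.81887 = 0.999999
Product ≈ 1 (deviation 0.000%, within rounding noise).

1.0000 (no arbitrage)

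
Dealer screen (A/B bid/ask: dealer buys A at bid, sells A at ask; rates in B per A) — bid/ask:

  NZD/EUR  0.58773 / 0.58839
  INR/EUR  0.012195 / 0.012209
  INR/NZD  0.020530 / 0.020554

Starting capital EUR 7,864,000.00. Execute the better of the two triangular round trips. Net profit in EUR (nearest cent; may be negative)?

Net profit: EUR 65,826.30

Best loop EUR → NZD → INR → EUR:
EUR 7,864,000.00 ÷ 0.58839 (buy NZD at ask) = NZD 13,365,284.93
NZD 13,365,284.93 ÷ 0.020554 (buy INR at ask) = INR 650,252,258.93
INR 650,252,258.93 × 0.012195 (sell INR at bid) = EUR 7,929,826.30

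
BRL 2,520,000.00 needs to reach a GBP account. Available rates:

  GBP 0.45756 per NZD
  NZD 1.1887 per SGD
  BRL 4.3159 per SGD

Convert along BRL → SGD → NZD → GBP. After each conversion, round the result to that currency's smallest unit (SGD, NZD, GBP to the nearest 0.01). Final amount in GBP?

GBP 317,577.32

BRL 2,520,000.00 ÷ 4.3159 = SGD 583,887.49
SGD 583,887.49 × 1.1887 = NZD 694,067.06
NZD 694,067.06 × 0.45756 = GBP 317,577.32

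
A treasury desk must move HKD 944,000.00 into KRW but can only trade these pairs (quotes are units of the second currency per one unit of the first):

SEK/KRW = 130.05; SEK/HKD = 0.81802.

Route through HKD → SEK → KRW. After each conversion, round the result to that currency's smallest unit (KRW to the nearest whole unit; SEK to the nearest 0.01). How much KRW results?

KRW 150,078,482

HKD 944,000.00 ÷ 0.81802 = SEK 1,154,006.01
SEK 1,154,006.01 × 130.05 = KRW 150,078,482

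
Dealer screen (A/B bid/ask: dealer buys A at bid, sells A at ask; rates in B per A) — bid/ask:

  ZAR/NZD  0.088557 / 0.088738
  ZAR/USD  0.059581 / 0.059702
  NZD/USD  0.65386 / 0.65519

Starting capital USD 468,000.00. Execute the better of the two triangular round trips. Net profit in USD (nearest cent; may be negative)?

Net profit: USD 11,597.32

Best loop USD → NZD → ZAR → USD:
USD 468,000.00 ÷ 0.65519 (buy NZD at ask) = NZD 714,296.62
NZD 714,296.62 ÷ 0.088738 (buy ZAR at ask) = ZAR 8,049,500.96
ZAR 8,049,500.96 × 0.059581 (sell ZAR at bid) = USD 479,597.32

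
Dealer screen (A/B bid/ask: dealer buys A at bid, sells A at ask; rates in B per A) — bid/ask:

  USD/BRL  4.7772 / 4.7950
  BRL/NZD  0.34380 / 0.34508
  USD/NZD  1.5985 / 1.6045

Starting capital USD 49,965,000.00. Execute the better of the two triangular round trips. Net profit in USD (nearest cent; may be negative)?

Net profit: USD 1,180,268.90

Best loop USD → BRL → NZD → USD:
USD 49,965,000.00 × 4.7772 (sell USD at bid) = BRL 238,692,798.00
BRL 238,692,798.00 × 0.34380 (sell BRL at bid) = NZD 82,062,583.95
NZD 82,062,583.95 ÷ 1.6045 (buy USD at ask) = USD 51,145,268.90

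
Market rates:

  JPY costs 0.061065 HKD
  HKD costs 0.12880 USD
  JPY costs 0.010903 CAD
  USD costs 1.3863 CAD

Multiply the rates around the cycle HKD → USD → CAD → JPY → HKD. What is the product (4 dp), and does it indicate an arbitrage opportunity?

Around HKD → USD → CAD → JPY → HKD: 1 × 0.12880 × 1.3863 ÷ 0.010903 × 0.061065 = 1.000045
Product ≈ 1 (deviation 0.004%, within rounding noise).

1.0000 (no arbitrage)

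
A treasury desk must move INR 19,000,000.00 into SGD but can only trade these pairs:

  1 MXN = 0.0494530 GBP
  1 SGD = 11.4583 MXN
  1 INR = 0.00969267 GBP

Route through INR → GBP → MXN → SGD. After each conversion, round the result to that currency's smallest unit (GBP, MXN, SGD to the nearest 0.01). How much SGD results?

SGD 325,000.62

INR 19,000,000.00 × 0.00969267 = GBP 184,160.73
GBP 184,160.73 ÷ 0.0494530 = MXN 3,723,954.66
MXN 3,723,954.66 ÷ 11.4583 = SGD 325,000.62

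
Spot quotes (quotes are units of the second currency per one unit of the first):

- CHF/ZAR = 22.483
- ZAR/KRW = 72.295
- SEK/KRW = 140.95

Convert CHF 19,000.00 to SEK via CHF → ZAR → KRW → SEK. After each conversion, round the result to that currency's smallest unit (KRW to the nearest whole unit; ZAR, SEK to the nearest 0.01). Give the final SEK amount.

SEK 219,104.37

CHF 19,000.00 × 22.483 = ZAR 427,177.00
ZAR 427,177.00 × 72.295 = KRW 30,882,761
KRW 30,882,761 ÷ 140.95 = SEK 219,104.37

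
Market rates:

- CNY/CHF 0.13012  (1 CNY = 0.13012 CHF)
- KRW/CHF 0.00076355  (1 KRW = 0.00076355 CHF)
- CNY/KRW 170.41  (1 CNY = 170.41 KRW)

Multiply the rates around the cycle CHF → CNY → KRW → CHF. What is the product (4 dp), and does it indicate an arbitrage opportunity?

1.0000 (no arbitrage)

Around CHF → CNY → KRW → CHF: 1 ÷ 0.13012 × 170.41 × 0.00076355 = 0.999974
Product ≈ 1 (deviation 0.003%, within rounding noise).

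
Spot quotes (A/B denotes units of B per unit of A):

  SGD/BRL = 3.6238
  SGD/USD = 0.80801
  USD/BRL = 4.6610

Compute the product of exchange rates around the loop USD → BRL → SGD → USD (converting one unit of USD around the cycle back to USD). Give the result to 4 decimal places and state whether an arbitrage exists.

1.0393 (arbitrage exists)

Around USD → BRL → SGD → USD: 1 × 4.6610 ÷ 3.6238 × 0.80801 = 1.039278
Product > 1; profitable direction is USD → BRL → SGD → USD.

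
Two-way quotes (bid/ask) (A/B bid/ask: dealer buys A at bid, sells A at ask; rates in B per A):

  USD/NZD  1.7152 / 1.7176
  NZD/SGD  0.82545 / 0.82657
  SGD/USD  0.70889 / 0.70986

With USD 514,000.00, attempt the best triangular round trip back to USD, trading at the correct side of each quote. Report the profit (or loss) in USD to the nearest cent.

Net profit: USD 1,878.60

Best loop USD → NZD → SGD → USD:
USD 514,000.00 × 1.7152 (sell USD at bid) = NZD 881,612.80
NZD 881,612.80 × 0.82545 (sell NZD at bid) = SGD 727,727.29
SGD 727,727.29 × 0.70889 (sell SGD at bid) = USD 515,878.60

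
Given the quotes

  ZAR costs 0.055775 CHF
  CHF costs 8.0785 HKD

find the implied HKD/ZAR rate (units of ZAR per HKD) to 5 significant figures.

HKD/ZAR = 2.2194

1 HKD ÷ 8.0785 = 0.123785 CHF
0.123785 CHF ÷ 0.055775 = 2.21937 ZAR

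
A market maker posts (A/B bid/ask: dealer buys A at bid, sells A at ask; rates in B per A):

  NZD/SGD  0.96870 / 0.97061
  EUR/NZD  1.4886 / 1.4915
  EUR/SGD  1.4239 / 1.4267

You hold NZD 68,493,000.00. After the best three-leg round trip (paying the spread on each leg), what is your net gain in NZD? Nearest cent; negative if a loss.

Net profit: NZD 734,849.67

Best loop NZD → SGD → EUR → NZD:
NZD 68,493,000.00 × 0.96870 (sell NZD at bid) = SGD 66,349,169.10
SGD 66,349,169.10 ÷ 1.4267 (buy EUR at ask) = EUR 46,505,340.37
EUR 46,505,340.37 × 1.4886 (sell EUR at bid) = NZD 69,227,849.67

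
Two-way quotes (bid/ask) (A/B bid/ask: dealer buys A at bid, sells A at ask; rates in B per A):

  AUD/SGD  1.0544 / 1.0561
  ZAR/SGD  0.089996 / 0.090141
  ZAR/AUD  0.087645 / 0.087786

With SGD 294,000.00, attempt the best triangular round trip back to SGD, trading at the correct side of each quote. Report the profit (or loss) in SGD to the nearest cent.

Net profit: SGD 7,409.89

Best loop SGD → ZAR → AUD → SGD:
SGD 294,000.00 ÷ 0.090141 (buy ZAR at ask) = ZAR 3,261,556.89
ZAR 3,261,556.89 × 0.087645 (sell ZAR at bid) = AUD 285,859.15
AUD 285,859.15 × 1.0544 (sell AUD at bid) = SGD 301,409.89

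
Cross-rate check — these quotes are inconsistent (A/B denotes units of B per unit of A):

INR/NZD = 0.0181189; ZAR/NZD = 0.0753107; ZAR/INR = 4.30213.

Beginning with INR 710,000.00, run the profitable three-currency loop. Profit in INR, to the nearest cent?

Profitable loop is INR → NZD → ZAR → INR:
INR 710,000.00 × 0.0181189 = NZD 12,864.42
NZD 12,864.42 ÷ 0.0753107 = ZAR 170,817.94
ZAR 170,817.94 × 4.30213 = INR 734,881.01
Profit = INR 734,881.01 − INR 710,000.00

Profit: INR 24,881.01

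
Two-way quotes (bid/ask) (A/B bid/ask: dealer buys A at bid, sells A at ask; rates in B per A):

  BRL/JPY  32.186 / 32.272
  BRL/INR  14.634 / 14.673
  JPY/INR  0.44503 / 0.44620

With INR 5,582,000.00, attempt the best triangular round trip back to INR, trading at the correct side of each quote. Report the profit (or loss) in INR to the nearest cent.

Net profit: INR 90,799.53

Best loop INR → JPY → BRL → INR:
INR 5,582,000.00 ÷ 0.44620 (buy JPY at ask) = JPY 12,510,085
JPY 12,510,085 ÷ 32.272 (buy BRL at ask) = BRL 387,645.18
BRL 387,645.18 × 14.634 (sell BRL at bid) = INR 5,672,799.53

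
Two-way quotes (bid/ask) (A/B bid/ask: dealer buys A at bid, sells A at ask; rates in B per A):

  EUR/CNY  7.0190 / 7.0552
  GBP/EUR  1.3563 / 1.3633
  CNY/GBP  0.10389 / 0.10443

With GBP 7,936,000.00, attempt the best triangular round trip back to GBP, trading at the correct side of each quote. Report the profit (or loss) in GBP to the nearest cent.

Net result: GBP -35,117.25 (no profitable arbitrage after spreads)

Best loop GBP → CNY → EUR → GBP:
GBP 7,936,000.00 ÷ 0.10443 (buy CNY at ask) = CNY 75,993,488.46
CNY 75,993,488.46 ÷ 7.0552 (buy EUR at ask) = EUR 10,771,273.45
EUR 10,771,273.45 ÷ 1.3633 (buy GBP at ask) = GBP 7,900,882.75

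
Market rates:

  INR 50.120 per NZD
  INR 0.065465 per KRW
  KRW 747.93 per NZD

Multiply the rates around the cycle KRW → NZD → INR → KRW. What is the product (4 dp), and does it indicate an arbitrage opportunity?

Around KRW → NZD → INR → KRW: 1 ÷ 747.93 × 50.120 ÷ 0.065465 = 1.023625
Product > 1; profitable direction is KRW → NZD → INR → KRW.

1.0236 (arbitrage exists)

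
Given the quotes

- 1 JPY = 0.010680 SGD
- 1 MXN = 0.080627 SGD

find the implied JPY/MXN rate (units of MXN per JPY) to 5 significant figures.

1 JPY × 0.010680 = 0.01068 SGD
0.01068 SGD ÷ 0.080627 = 0.132462 MXN

JPY/MXN = 0.13246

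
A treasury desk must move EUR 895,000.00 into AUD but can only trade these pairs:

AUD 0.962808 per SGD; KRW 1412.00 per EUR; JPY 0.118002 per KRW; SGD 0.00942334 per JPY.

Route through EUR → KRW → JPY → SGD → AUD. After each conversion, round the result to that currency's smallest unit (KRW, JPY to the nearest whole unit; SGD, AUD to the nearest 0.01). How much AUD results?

EUR 895,000.00 × 1412.00 = KRW 1,263,740,000
KRW 1,263,740,000 × 0.118002 = JPY 149,123,847
JPY 149,123,847 × 0.00942334 = SGD 1,405,244.71
SGD 1,405,244.71 × 0.962808 = AUD 1,352,980.85

AUD 1,352,980.85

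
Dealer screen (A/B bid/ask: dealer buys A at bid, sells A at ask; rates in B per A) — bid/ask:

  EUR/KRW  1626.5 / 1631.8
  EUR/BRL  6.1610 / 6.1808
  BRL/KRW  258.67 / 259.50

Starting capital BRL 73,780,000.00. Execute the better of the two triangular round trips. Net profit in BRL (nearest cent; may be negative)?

Net profit: BRL 1,038,787.45

Best loop BRL → EUR → KRW → BRL:
BRL 73,780,000.00 ÷ 6.1808 (buy EUR at ask) = EUR 11,936,966.09
EUR 11,936,966.09 × 1626.5 (sell EUR at bid) = KRW 19,415,475,343
KRW 19,415,475,343 ÷ 259.50 (buy BRL at ask) = BRL 74,818,787.45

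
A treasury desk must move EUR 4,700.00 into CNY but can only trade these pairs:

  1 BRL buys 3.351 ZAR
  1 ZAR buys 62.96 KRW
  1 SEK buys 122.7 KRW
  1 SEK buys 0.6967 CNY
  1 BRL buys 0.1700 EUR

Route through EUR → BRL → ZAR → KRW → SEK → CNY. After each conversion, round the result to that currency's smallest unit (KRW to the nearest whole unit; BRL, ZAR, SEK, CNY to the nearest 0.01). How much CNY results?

EUR 4,700.00 ÷ 0.1700 = BRL 27,647.06
BRL 27,647.06 × 3.351 = ZAR 92,645.30
ZAR 92,645.30 × 62.96 = KRW 5,832,948
KRW 5,832,948 ÷ 122.7 = SEK 47,538.29
SEK 47,538.29 × 0.6967 = CNY 33,119.93

CNY 33,119.93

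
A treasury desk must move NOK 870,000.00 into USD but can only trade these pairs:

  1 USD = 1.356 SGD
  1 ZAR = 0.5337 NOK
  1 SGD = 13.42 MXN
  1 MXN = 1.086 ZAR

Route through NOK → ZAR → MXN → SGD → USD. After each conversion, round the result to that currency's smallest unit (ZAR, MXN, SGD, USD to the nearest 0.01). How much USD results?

NOK 870,000.00 ÷ 0.5337 = ZAR 1,630,129.29
ZAR 1,630,129.29 ÷ 1.086 = MXN 1,501,039.86
MXN 1,501,039.86 ÷ 13.42 = SGD 111,850.96
SGD 111,850.96 ÷ 1.356 = USD 82,485.96

USD 82,485.96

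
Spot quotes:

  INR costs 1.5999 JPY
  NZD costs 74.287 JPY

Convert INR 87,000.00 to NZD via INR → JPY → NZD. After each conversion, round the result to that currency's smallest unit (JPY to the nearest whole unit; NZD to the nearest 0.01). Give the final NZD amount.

INR 87,000.00 × 1.5999 = JPY 139,191
JPY 139,191 ÷ 74.287 = NZD 1,873.69

NZD 1,873.69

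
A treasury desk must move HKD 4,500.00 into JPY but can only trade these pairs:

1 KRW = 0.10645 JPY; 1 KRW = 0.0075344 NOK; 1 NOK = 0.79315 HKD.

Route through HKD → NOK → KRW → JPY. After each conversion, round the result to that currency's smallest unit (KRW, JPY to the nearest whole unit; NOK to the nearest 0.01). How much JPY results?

JPY 80,159

HKD 4,500.00 ÷ 0.79315 = NOK 5,673.58
NOK 5,673.58 ÷ 0.0075344 = KRW 753,023
KRW 753,023 × 0.10645 = JPY 80,159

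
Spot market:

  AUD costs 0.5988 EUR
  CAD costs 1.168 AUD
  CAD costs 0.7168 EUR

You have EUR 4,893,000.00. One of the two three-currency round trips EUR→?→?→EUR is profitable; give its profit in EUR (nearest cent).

Profitable loop is EUR → AUD → CAD → EUR:
EUR 4,893,000.00 ÷ 0.5988 = AUD 8,171,342.69
AUD 8,171,342.69 ÷ 1.168 = CAD 6,996,012.57
CAD 6,996,012.57 × 0.7168 = EUR 5,014,741.81
Profit = EUR 5,014,741.81 − EUR 4,893,000.00

Profit: EUR 121,741.81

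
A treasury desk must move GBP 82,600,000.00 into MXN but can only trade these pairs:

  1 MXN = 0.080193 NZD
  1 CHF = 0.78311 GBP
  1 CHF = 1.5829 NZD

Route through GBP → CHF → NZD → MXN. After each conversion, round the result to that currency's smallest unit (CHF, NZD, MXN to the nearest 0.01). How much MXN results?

GBP 82,600,000.00 ÷ 0.78311 = CHF 105,476,880.64
CHF 105,476,880.64 × 1.5829 = NZD 166,959,354.37
NZD 166,959,354.37 ÷ 0.080193 = MXN 2,081,969,178.98

MXN 2,081,969,178.98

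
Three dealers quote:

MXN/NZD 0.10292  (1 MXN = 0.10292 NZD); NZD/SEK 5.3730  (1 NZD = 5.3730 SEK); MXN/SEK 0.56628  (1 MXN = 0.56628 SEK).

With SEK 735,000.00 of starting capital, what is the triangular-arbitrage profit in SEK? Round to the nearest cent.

Profit: SEK 17,665.39

Profitable loop is SEK → NZD → MXN → SEK:
SEK 735,000.00 ÷ 5.3730 = NZD 136,795.09
NZD 136,795.09 ÷ 0.10292 = MXN 1,329,139.98
MXN 1,329,139.98 × 0.56628 = SEK 752,665.39
Profit = SEK 752,665.39 − SEK 735,000.00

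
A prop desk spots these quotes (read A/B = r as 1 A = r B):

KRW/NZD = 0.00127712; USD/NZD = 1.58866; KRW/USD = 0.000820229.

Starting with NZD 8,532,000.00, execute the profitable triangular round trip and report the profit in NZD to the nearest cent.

Profitable loop is NZD → KRW → USD → NZD:
NZD 8,532,000.00 ÷ 0.00127712 = KRW 6,680,656,477
KRW 6,680,656,477 × 0.000820229 = USD 5,479,668.18
USD 5,479,668.18 × 1.58866 = NZD 8,705,329.65
Profit = NZD 8,705,329.65 − NZD 8,532,000.00

Profit: NZD 173,329.65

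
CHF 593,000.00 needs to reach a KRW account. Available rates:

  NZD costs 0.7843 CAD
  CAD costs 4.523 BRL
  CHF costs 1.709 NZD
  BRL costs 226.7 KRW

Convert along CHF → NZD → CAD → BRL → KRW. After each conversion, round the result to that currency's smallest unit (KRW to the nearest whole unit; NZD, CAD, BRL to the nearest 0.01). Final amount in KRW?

CHF 593,000.00 × 1.709 = NZD 1,013,437.00
NZD 1,013,437.00 × 0.7843 = CAD 794,838.64
CAD 794,838.64 × 4.523 = BRL 3,595,055.17
BRL 3,595,055.17 × 226.7 = KRW 814,999,007

KRW 814,999,007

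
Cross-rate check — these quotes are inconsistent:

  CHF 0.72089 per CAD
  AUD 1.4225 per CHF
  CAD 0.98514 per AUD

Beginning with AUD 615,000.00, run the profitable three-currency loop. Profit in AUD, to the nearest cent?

Profitable loop is AUD → CAD → CHF → AUD:
AUD 615,000.00 × 0.98514 = CAD 605,861.10
CAD 605,861.10 × 0.72089 = CHF 436,759.21
CHF 436,759.21 × 1.4225 = AUD 621,289.97
Profit = AUD 621,289.97 − AUD 615,000.00

Profit: AUD 6,289.97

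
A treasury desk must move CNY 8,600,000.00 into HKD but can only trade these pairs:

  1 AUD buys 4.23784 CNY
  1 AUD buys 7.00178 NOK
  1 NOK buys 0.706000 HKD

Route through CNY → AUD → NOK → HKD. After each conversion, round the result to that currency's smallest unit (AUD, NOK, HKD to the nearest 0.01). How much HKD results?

HKD 10,031,527.26

CNY 8,600,000.00 ÷ 4.23784 = AUD 2,029,335.70
AUD 2,029,335.70 × 7.00178 = NOK 14,208,962.12
NOK 14,208,962.12 × 0.706000 = HKD 10,031,527.26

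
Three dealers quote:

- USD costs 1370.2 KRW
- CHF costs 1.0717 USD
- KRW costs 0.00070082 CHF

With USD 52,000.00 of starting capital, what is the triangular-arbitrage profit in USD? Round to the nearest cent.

Profit: USD 1,513.95

Profitable loop is USD → KRW → CHF → USD:
USD 52,000.00 × 1370.2 = KRW 71,250,400
KRW 71,250,400 × 0.00070082 = CHF 49,933.71
CHF 49,933.71 × 1.0717 = USD 53,513.95
Profit = USD 53,513.95 − USD 52,000.00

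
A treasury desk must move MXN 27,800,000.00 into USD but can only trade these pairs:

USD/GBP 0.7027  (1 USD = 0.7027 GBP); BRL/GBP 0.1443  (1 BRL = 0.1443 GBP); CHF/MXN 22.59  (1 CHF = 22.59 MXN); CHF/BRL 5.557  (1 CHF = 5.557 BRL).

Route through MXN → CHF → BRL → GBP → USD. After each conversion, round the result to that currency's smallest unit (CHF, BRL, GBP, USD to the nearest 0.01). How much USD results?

MXN 27,800,000.00 ÷ 22.59 = CHF 1,230,633.02
CHF 1,230,633.02 × 5.557 = BRL 6,838,627.69
BRL 6,838,627.69 × 0.1443 = GBP 986,813.98
GBP 986,813.98 ÷ 0.7027 = USD 1,404,317.60

USD 1,404,317.60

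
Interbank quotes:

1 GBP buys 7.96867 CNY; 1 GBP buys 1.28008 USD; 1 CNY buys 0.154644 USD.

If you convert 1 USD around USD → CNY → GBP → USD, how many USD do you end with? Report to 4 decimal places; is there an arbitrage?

Around USD → CNY → GBP → USD: 1 ÷ 0.154644 ÷ 7.96867 × 1.28008 = 1.038767
Product > 1; profitable direction is USD → CNY → GBP → USD.

1.0388 (arbitrage exists)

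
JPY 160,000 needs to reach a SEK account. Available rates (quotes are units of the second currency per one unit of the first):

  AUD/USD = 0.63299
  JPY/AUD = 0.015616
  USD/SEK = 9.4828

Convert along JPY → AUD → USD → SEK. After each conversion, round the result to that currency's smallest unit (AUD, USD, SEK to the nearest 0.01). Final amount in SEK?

SEK 14,997.62

JPY 160,000 × 0.015616 = AUD 2,498.56
AUD 2,498.56 × 0.63299 = USD 1,581.56
USD 1,581.56 × 9.4828 = SEK 14,997.62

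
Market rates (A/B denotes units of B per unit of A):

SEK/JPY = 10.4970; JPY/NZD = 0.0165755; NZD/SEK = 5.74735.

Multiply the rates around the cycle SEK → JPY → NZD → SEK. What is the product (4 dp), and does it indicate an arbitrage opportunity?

Around SEK → JPY → NZD → SEK: 1 × 10.4970 × 0.0165755 × 5.74735 = 0.999999
Product ≈ 1 (deviation 0.000%, within rounding noise).

1.0000 (no arbitrage)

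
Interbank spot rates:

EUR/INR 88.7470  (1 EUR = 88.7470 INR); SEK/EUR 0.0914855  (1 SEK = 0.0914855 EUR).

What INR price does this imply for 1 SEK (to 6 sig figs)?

SEK/INR = 8.11906

1 SEK × 0.0914855 = 0.0914855 EUR
0.0914855 EUR × 88.7470 = 8.11906 INR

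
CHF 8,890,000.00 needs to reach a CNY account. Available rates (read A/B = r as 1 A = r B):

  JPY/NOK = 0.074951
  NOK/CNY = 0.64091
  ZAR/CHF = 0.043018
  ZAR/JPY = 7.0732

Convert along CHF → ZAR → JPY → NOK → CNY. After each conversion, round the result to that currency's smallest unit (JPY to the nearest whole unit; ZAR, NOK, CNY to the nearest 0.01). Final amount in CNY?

CNY 70,216,950.35

CHF 8,890,000.00 ÷ 0.043018 = ZAR 206,657,678.18
ZAR 206,657,678.18 × 7.0732 = JPY 1,461,731,089
JPY 1,461,731,089 × 0.074951 = NOK 109,558,206.85
NOK 109,558,206.85 × 0.64091 = CNY 70,216,950.35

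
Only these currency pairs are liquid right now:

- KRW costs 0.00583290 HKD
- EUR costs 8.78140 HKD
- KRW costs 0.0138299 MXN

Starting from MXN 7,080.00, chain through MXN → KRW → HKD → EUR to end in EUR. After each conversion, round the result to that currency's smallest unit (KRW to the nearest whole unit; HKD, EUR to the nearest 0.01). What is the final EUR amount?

EUR 340.04

MXN 7,080.00 ÷ 0.0138299 = KRW 511,934
KRW 511,934 × 0.00583290 = HKD 2,986.06
HKD 2,986.06 ÷ 8.78140 = EUR 340.04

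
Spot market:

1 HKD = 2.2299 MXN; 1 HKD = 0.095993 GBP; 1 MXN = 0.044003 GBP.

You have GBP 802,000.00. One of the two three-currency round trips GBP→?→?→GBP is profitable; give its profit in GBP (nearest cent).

Profitable loop is GBP → HKD → MXN → GBP:
GBP 802,000.00 ÷ 0.095993 = HKD 8,354,775.87
HKD 8,354,775.87 × 2.2299 = MXN 18,630,314.71
MXN 18,630,314.71 × 0.044003 = GBP 819,789.74
Profit = GBP 819,789.74 − GBP 802,000.00

Profit: GBP 17,789.74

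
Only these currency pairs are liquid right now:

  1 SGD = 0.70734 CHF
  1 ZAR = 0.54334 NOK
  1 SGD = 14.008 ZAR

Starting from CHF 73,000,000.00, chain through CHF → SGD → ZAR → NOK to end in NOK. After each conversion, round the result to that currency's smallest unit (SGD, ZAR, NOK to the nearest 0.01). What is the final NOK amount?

NOK 785,493,243.06

CHF 73,000,000.00 ÷ 0.70734 = SGD 103,203,551.33
SGD 103,203,551.33 × 14.008 = ZAR 1,445,675,347.03
ZAR 1,445,675,347.03 × 0.54334 = NOK 785,493,243.06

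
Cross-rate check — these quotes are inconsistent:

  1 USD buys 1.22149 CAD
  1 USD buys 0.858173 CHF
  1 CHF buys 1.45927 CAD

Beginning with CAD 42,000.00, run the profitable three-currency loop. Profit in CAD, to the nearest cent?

Profit: CAD 1,059.59

Profitable loop is CAD → USD → CHF → CAD:
CAD 42,000.00 ÷ 1.22149 = USD 34,384.24
USD 34,384.24 × 0.858173 = CHF 29,507.62
CHF 29,507.62 × 1.45927 = CAD 43,059.59
Profit = CAD 43,059.59 − CAD 42,000.00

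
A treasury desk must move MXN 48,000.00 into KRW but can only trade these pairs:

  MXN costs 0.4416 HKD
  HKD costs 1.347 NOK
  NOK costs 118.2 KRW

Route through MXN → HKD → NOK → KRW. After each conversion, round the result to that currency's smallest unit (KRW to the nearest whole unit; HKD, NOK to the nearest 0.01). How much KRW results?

KRW 3,374,857

MXN 48,000.00 × 0.4416 = HKD 21,196.80
HKD 21,196.80 × 1.347 = NOK 28,552.09
NOK 28,552.09 × 118.2 = KRW 3,374,857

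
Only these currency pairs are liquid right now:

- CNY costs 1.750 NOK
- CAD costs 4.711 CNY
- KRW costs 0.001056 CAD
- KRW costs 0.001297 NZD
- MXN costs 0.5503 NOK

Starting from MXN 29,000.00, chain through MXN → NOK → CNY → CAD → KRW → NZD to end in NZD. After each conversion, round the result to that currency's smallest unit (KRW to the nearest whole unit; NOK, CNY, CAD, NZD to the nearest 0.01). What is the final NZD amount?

MXN 29,000.00 × 0.5503 = NOK 15,958.70
NOK 15,958.70 ÷ 1.750 = CNY 9,119.26
CNY 9,119.26 ÷ 4.711 = CAD 1,935.74
CAD 1,935.74 ÷ 0.001056 = KRW 1,833,087
KRW 1,833,087 × 0.001297 = NZD 2,377.51

NZD 2,377.51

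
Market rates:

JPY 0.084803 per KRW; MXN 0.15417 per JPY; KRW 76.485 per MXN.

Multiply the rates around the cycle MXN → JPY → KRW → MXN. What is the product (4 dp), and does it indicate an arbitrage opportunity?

Around MXN → JPY → KRW → MXN: 1 ÷ 0.15417 ÷ 0.084803 ÷ 76.485 = 1.000029
Product ≈ 1 (deviation 0.003%, within rounding noise).

1.0000 (no arbitrage)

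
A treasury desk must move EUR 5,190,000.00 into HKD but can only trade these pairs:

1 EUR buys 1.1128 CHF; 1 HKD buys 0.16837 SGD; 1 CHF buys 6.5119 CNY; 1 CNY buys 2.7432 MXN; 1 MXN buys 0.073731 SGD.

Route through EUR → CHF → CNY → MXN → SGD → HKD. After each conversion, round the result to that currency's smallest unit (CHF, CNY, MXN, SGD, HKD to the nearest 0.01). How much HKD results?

HKD 45,178,840.65

EUR 5,190,000.00 × 1.1128 = CHF 5,775,432.00
CHF 5,775,432.00 × 6.5119 = CNY 37,609,035.64
CNY 37,609,035.64 × 2.7432 = MXN 103,169,106.57
MXN 103,169,106.57 × 0.073731 = SGD 7,606,761.40
SGD 7,606,761.40 ÷ 0.16837 = HKD 45,178,840.65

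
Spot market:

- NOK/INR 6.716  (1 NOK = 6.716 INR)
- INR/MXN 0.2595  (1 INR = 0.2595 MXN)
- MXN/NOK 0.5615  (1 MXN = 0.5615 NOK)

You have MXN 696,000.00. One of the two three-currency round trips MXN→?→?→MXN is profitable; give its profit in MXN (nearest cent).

Profitable loop is MXN → INR → NOK → MXN:
MXN 696,000.00 ÷ 0.2595 = INR 2,682,080.92
INR 2,682,080.92 ÷ 6.716 = NOK 399,356.90
NOK 399,356.90 ÷ 0.5615 = MXN 711,232.23
Profit = MXN 711,232.23 − MXN 696,000.00

Profit: MXN 15,232.23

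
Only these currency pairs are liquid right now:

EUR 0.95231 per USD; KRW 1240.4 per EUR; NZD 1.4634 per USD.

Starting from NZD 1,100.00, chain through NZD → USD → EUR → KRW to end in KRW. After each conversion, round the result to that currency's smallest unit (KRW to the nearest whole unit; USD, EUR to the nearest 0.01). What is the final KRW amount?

NZD 1,100.00 ÷ 1.4634 = USD 751.67
USD 751.67 × 0.95231 = EUR 715.82
EUR 715.82 × 1240.4 = KRW 887,903

KRW 887,903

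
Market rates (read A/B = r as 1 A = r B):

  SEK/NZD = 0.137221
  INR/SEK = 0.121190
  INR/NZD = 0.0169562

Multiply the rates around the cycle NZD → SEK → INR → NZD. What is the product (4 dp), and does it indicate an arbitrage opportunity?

Around NZD → SEK → INR → NZD: 1 ÷ 0.137221 ÷ 0.121190 × 0.0169562 = 1.019627
Product > 1; profitable direction is NZD → SEK → INR → NZD.

1.0196 (arbitrage exists)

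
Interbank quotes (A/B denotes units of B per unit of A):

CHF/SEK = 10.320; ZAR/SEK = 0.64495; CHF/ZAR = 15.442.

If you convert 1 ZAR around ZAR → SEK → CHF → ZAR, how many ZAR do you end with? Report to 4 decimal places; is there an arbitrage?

0.9651 (arbitrage exists)

Around ZAR → SEK → CHF → ZAR: 1 × 0.64495 ÷ 10.320 × 15.442 = 0.965050
Product < 1; profitable direction is ZAR → CHF → SEK → ZAR.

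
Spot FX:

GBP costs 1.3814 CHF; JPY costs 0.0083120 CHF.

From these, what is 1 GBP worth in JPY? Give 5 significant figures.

1 GBP × 1.3814 = 1.3814 CHF
1.3814 CHF ÷ 0.0083120 = 166.193 JPY

GBP/JPY = 166.19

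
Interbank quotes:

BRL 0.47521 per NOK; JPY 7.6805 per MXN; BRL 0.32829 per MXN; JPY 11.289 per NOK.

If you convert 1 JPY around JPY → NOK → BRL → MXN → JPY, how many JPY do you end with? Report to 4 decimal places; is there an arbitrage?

0.9848 (arbitrage exists)

Around JPY → NOK → BRL → MXN → JPY: 1 ÷ 11.289 × 0.47521 ÷ 0.32829 × 7.6805 = 0.984832
Product < 1; profitable direction is JPY → MXN → BRL → NOK → JPY.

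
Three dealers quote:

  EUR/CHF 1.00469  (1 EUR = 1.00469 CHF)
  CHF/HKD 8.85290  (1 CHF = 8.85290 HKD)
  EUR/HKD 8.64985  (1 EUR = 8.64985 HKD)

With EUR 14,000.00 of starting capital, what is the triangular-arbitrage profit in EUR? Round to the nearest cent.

Profit: EUR 395.84

Profitable loop is EUR → CHF → HKD → EUR:
EUR 14,000.00 × 1.00469 = CHF 14,065.66
CHF 14,065.66 × 8.85290 = HKD 124,521.88
HKD 124,521.88 ÷ 8.64985 = EUR 14,395.84
Profit = EUR 14,395.84 − EUR 14,000.00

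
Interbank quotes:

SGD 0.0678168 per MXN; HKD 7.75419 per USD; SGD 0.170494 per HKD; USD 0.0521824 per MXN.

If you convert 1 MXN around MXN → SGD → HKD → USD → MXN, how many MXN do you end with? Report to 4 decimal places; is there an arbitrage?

Around MXN → SGD → HKD → USD → MXN: 1 × 0.0678168 ÷ 0.170494 ÷ 7.75419 ÷ 0.0521824 = 0.983032
Product < 1; profitable direction is MXN → USD → HKD → SGD → MXN.

0.9830 (arbitrage exists)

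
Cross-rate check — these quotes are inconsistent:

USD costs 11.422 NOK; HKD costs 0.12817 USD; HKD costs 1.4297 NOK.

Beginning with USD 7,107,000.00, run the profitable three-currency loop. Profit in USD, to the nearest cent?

Profitable loop is USD → NOK → HKD → USD:
USD 7,107,000.00 × 11.422 = NOK 81,176,154.00
NOK 81,176,154.00 ÷ 1.4297 = HKD 56,778,452.82
HKD 56,778,452.82 × 0.12817 = USD 7,277,294.30
Profit = USD 7,277,294.30 − USD 7,107,000.00

Profit: USD 170,294.30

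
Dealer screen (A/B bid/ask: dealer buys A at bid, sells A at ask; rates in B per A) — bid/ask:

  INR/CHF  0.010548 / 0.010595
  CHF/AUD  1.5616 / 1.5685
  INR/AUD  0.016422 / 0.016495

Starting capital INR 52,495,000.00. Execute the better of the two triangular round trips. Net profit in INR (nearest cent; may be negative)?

Net result: INR -73,971.01 (no profitable arbitrage after spreads)

Best loop INR → CHF → AUD → INR:
INR 52,495,000.00 × 0.010548 (sell INR at bid) = CHF 553,717.26
CHF 553,717.26 × 1.5616 (sell CHF at bid) = AUD 864,684.87
AUD 864,684.87 ÷ 0.016495 (buy INR at ask) = INR 52,421,028.99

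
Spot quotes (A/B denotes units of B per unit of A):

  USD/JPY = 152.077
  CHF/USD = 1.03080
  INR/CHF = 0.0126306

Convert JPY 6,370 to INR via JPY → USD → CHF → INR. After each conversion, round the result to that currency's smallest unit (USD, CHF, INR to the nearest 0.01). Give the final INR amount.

INR 3,217.58

JPY 6,370 ÷ 152.077 = USD 41.89
USD 41.89 ÷ 1.03080 = CHF 40.64
CHF 40.64 ÷ 0.0126306 = INR 3,217.58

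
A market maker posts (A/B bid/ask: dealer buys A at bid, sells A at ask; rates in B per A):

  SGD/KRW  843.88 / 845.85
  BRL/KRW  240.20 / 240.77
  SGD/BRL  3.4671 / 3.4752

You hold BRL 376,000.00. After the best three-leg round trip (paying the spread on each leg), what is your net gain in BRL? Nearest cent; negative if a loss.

Best loop BRL → SGD → KRW → BRL:
BRL 376,000.00 ÷ 3.4752 (buy SGD at ask) = SGD 108,195.21
SGD 108,195.21 × 843.88 (sell SGD at bid) = KRW 91,303,775
KRW 91,303,775 ÷ 240.77 (buy BRL at ask) = BRL 379,215.75

Net profit: BRL 3,215.75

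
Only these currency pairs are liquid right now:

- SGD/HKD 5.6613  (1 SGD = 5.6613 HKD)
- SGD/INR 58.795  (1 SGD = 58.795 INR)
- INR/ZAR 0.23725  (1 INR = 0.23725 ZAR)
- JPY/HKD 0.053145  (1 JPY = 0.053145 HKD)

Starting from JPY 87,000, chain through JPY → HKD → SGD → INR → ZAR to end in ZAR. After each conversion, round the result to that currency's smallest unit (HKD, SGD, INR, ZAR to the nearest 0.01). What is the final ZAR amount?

ZAR 11,392.24

JPY 87,000 × 0.053145 = HKD 4,623.61
HKD 4,623.61 ÷ 5.6613 = SGD 816.70
SGD 816.70 × 58.795 = INR 48,017.88
INR 48,017.88 × 0.23725 = ZAR 11,392.24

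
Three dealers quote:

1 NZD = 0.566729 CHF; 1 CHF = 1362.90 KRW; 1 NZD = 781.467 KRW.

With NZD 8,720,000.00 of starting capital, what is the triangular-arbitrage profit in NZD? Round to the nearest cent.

Profitable loop is NZD → KRW → CHF → NZD:
NZD 8,720,000.00 × 781.467 = KRW 6,814,392,240
KRW 6,814,392,240 ÷ 1362.90 = CHF 4,999,920.93
CHF 4,999,920.93 ÷ 0.566729 = NZD 8,822,419.42
Profit = NZD 8,822,419.42 − NZD 8,720,000.00

Profit: NZD 102,419.42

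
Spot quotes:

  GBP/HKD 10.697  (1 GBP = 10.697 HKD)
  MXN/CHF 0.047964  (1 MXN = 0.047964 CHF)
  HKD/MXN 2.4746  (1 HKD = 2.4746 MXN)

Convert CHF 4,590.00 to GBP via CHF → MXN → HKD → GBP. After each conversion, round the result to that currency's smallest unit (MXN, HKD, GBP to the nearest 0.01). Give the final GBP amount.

CHF 4,590.00 ÷ 0.047964 = MXN 95,696.77
MXN 95,696.77 ÷ 2.4746 = HKD 38,671.61
HKD 38,671.61 ÷ 10.697 = GBP 3,615.18

GBP 3,615.18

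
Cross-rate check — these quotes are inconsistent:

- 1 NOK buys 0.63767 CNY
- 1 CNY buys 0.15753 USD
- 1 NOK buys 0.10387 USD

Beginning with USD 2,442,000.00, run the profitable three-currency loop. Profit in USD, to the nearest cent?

Profit: USD 83,088.09

Profitable loop is USD → CNY → NOK → USD:
USD 2,442,000.00 ÷ 0.15753 = CNY 15,501,809.18
CNY 15,501,809.18 ÷ 0.63767 = NOK 24,310,080.73
NOK 24,310,080.73 × 0.10387 = USD 2,525,088.09
Profit = USD 2,525,088.09 − USD 2,442,000.00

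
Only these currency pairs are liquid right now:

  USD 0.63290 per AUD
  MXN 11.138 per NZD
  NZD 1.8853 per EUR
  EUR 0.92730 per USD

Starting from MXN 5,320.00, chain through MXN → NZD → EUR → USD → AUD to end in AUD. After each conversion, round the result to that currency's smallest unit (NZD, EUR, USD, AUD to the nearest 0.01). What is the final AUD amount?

MXN 5,320.00 ÷ 11.138 = NZD 477.64
NZD 477.64 ÷ 1.8853 = EUR 253.35
EUR 253.35 ÷ 0.92730 = USD 273.21
USD 273.21 ÷ 0.63290 = AUD 431.68

AUD 431.68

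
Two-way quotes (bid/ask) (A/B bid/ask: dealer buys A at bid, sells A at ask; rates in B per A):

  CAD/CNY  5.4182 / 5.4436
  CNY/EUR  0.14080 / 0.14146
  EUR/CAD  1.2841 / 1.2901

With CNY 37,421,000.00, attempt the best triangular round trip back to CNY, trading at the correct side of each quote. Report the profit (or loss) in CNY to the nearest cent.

Best loop CNY → CAD → EUR → CNY:
CNY 37,421,000.00 ÷ 5.4436 (buy CAD at ask) = CAD 6,874,311.12
CAD 6,874,311.12 ÷ 1.2901 (buy EUR at ask) = EUR 5,328,510.28
EUR 5,328,510.28 ÷ 0.14146 (buy CNY at ask) = CNY 37,667,964.68

Net profit: CNY 246,964.68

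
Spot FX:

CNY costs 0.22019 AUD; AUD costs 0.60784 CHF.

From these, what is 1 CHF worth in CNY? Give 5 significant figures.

1 CHF ÷ 0.60784 = 1.64517 AUD
1.64517 AUD ÷ 0.22019 = 7.47159 CNY

CHF/CNY = 7.4716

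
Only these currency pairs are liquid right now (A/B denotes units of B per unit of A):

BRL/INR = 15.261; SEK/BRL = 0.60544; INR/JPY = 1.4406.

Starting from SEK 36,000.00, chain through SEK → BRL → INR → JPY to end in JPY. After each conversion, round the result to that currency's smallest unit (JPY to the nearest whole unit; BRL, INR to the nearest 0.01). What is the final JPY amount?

SEK 36,000.00 × 0.60544 = BRL 21,795.84
BRL 21,795.84 × 15.261 = INR 332,626.31
INR 332,626.31 × 1.4406 = JPY 479,181

JPY 479,181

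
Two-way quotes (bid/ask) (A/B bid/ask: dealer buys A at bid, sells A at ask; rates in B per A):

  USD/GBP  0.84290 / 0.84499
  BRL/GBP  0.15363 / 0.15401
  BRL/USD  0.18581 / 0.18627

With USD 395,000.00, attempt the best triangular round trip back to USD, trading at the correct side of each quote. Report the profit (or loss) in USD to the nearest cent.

Best loop USD → GBP → BRL → USD:
USD 395,000.00 × 0.84290 (sell USD at bid) = GBP 332,945.50
GBP 332,945.50 ÷ 0.15401 (buy BRL at ask) = BRL 2,161,843.39
BRL 2,161,843.39 × 0.18581 (sell BRL at bid) = USD 401,692.12

Net profit: USD 6,692.12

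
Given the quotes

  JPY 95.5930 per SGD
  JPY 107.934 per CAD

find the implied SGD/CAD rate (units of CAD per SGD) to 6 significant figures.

1 SGD × 95.5930 = 95.593 JPY
95.593 JPY ÷ 107.934 = 0.885662 CAD

SGD/CAD = 0.885662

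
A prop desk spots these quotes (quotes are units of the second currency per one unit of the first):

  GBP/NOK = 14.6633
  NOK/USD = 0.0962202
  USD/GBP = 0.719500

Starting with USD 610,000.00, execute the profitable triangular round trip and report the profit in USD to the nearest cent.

Profit: USD 9,239.44

Profitable loop is USD → GBP → NOK → USD:
USD 610,000.00 × 0.719500 = GBP 438,895.00
GBP 438,895.00 × 14.6633 = NOK 6,435,649.05
NOK 6,435,649.05 × 0.0962202 = USD 619,239.44
Profit = USD 619,239.44 − USD 610,000.00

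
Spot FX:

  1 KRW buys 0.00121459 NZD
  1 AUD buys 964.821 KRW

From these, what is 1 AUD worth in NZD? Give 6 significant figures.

1 AUD × 964.821 = 964.821 KRW
964.821 KRW × 0.00121459 = 1.17186 NZD

AUD/NZD = 1.17186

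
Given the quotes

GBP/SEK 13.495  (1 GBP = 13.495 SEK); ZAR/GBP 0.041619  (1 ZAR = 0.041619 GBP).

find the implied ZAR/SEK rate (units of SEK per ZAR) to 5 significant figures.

ZAR/SEK = 0.56165

1 ZAR × 0.041619 = 0.041619 GBP
0.041619 GBP × 13.495 = 0.561648 SEK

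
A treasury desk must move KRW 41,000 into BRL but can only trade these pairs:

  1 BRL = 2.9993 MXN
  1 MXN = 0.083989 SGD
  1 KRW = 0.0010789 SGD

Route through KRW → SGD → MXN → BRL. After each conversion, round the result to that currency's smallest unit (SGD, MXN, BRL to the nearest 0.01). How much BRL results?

KRW 41,000 × 0.0010789 = SGD 44.23
SGD 44.23 ÷ 0.083989 = MXN 526.62
MXN 526.62 ÷ 2.9993 = BRL 175.58

BRL 175.58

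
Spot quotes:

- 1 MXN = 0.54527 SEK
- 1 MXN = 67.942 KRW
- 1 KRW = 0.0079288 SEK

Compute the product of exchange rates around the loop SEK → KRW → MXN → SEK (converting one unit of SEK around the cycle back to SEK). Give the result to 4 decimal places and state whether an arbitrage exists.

Around SEK → KRW → MXN → SEK: 1 ÷ 0.0079288 ÷ 67.942 × 0.54527 = 1.012199
Product > 1; profitable direction is SEK → KRW → MXN → SEK.

1.0122 (arbitrage exists)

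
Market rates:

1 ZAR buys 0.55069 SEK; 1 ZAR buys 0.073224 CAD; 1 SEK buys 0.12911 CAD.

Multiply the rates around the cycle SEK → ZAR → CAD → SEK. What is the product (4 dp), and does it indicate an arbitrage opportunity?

Around SEK → ZAR → CAD → SEK: 1 ÷ 0.55069 × 0.073224 ÷ 0.12911 = 1.029879
Product > 1; profitable direction is SEK → ZAR → CAD → SEK.

1.0299 (arbitrage exists)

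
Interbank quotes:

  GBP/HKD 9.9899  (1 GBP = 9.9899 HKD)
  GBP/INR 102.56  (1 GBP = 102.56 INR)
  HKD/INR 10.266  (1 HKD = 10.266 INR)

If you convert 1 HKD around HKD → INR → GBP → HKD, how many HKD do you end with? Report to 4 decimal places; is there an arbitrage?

1.0000 (no arbitrage)

Around HKD → INR → GBP → HKD: 1 × 10.266 ÷ 102.56 × 9.9899 = 0.999964
Product ≈ 1 (deviation 0.004%, within rounding noise).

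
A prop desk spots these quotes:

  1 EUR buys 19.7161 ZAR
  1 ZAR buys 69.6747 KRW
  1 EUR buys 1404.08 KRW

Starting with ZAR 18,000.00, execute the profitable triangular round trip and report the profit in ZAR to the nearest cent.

Profitable loop is ZAR → EUR → KRW → ZAR:
ZAR 18,000.00 ÷ 19.7161 = EUR 912.96
EUR 912.96 × 1404.08 = KRW 1,281,868
KRW 1,281,868 ÷ 69.6747 = ZAR 18,397.90
Profit = ZAR 18,397.90 − ZAR 18,000.00

Profit: ZAR 397.90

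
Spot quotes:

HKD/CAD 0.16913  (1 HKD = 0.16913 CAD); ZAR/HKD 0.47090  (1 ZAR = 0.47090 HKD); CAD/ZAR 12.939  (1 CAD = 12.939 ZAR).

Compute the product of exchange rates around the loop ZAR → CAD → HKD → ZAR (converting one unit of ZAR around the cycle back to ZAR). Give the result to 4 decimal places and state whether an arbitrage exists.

0.9704 (arbitrage exists)

Around ZAR → CAD → HKD → ZAR: 1 ÷ 12.939 ÷ 0.16913 ÷ 0.47090 = 0.970398
Product < 1; profitable direction is ZAR → HKD → CAD → ZAR.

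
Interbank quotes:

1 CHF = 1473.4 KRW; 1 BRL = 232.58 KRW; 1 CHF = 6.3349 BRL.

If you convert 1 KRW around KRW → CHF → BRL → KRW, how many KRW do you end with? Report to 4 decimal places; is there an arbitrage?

Around KRW → CHF → BRL → KRW: 1 ÷ 1473.4 × 6.3349 × 232.58 = 0.999980
Product ≈ 1 (deviation 0.002%, within rounding noise).

1.0000 (no arbitrage)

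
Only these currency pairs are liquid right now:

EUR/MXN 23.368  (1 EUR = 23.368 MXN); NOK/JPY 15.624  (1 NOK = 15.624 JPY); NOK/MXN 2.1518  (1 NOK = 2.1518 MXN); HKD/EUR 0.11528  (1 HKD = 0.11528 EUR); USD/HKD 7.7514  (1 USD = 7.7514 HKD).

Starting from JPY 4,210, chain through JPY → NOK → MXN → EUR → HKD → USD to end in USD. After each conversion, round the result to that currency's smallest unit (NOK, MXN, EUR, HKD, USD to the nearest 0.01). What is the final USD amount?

JPY 4,210 ÷ 15.624 = NOK 269.46
NOK 269.46 × 2.1518 = MXN 579.82
MXN 579.82 ÷ 23.368 = EUR 24.81
EUR 24.81 ÷ 0.11528 = HKD 215.22
HKD 215.22 ÷ 7.7514 = USD 27.77

USD 27.77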